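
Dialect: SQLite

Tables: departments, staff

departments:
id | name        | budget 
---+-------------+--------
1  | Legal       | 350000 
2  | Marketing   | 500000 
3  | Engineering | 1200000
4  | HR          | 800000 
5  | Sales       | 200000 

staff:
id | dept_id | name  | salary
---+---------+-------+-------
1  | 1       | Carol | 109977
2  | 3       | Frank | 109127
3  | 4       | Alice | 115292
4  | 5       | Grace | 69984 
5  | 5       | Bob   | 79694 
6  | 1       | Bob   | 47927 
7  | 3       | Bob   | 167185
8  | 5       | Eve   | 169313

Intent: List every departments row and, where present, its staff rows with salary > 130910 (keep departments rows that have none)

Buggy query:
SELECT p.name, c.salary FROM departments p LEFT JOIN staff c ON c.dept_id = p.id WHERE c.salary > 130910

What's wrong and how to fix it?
Bug: Filtering c.salary in WHERE discards the NULL rows produced by LEFT JOIN, turning it into an inner join

Fix: Move the right-table condition into the ON clause so unmatched parents are kept

Corrected query:
SELECT p.name, c.salary FROM departments p LEFT JOIN staff c ON c.dept_id = p.id AND c.salary > 130910

Result:
name        | salary
------------+-------
Legal       | NULL  
Marketing   | NULL  
Engineering | 167185
HR          | NULL  
Sales       | 169313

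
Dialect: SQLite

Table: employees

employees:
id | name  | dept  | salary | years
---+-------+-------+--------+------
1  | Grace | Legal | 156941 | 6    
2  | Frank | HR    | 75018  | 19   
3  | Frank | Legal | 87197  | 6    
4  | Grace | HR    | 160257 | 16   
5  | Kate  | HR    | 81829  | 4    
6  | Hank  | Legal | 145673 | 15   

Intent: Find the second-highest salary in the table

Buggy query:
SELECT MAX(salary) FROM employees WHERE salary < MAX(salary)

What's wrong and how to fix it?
Bug: The inner MAX is an aggregate inside WHERE, which is not allowed

Fix: Compute the overall MAX in a subquery, then take MAX of rows below it

Corrected query:
SELECT MAX(salary) FROM employees WHERE salary < (SELECT MAX(salary) FROM employees)

Result:
MAX(salary)
-----------
156941     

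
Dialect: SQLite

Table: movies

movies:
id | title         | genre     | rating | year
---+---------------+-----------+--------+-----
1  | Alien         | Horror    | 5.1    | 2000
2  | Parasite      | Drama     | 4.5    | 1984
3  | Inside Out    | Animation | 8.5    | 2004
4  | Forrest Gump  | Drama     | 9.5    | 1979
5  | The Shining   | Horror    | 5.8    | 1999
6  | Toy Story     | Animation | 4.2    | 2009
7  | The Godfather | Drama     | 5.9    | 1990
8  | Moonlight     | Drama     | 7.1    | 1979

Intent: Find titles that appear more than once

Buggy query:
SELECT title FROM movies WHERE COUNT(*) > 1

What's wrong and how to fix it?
Bug: COUNT(*) is an aggregate and cannot be used in WHERE

Fix: Group first, then use HAVING for the count condition

Corrected query:
SELECT title FROM movies GROUP BY title HAVING COUNT(*) > 1

Result:
(no rows)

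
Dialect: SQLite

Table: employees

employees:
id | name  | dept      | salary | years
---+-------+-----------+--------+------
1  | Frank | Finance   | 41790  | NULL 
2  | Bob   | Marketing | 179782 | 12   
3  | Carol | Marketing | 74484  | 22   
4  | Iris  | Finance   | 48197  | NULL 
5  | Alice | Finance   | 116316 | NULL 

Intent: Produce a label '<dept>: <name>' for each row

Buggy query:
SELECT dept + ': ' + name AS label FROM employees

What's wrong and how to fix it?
Bug: SQLite uses || for string concatenation; + coerces text to numbers (yielding 0)

Fix: Use the || operator for string concatenation

Corrected query:
SELECT dept || ': ' || name AS label FROM employees

Result:
label           
----------------
Finance: Frank  
Marketing: Bob  
Marketing: Carol
Finance: Iris   
Finance: Alice  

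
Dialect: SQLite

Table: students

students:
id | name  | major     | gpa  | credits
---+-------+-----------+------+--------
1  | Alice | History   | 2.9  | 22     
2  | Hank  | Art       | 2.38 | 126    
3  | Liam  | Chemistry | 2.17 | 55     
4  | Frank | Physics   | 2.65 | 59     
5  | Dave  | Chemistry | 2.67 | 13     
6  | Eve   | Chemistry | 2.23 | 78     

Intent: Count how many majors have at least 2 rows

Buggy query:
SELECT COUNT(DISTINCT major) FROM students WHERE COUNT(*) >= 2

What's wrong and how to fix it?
Bug: WHERE filters individual rows, not groups, so a group-level COUNT is invalid there

Fix: Group first with HAVING COUNT(*) >= 2, then COUNT the resulting groups

Corrected query:
SELECT COUNT(*) FROM (SELECT major FROM students GROUP BY major HAVING COUNT(*) >= 2)

Result:
COUNT(*)
--------
1       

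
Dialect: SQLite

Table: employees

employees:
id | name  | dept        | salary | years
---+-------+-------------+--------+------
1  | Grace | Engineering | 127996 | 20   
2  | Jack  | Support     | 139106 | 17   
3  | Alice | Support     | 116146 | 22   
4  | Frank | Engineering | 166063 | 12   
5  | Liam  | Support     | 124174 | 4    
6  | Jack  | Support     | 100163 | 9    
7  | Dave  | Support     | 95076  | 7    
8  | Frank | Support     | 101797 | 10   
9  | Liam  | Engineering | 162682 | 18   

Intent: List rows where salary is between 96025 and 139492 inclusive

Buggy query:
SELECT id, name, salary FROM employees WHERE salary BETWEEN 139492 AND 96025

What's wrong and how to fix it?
Bug: BETWEEN expects the lower bound first; with 139492 AND 96025 the range is empty

Fix: Write BETWEEN 96025 AND 139492

Corrected query:
SELECT id, name, salary FROM employees WHERE salary BETWEEN 96025 AND 139492

Result:
id | name  | salary
---+-------+-------
1  | Grace | 127996
2  | Jack  | 139106
3  | Alice | 116146
5  | Liam  | 124174
6  | Jack  | 100163
8  | Frank | 101797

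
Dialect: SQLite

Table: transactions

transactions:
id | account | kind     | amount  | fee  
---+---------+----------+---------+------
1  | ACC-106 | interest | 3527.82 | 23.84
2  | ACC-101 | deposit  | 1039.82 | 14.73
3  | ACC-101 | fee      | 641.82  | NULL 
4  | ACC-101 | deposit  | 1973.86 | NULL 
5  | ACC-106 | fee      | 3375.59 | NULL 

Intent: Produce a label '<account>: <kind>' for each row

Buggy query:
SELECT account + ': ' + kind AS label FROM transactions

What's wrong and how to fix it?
Bug: '+' is numeric addition; on text columns SQLite converts them to 0 instead of concatenating

Fix: Replace + with || to concatenate text

Corrected query:
SELECT account || ': ' || kind AS label FROM transactions

Result:
label            
-----------------
ACC-106: interest
ACC-101: deposit 
ACC-101: fee     
ACC-101: deposit 
ACC-106: fee     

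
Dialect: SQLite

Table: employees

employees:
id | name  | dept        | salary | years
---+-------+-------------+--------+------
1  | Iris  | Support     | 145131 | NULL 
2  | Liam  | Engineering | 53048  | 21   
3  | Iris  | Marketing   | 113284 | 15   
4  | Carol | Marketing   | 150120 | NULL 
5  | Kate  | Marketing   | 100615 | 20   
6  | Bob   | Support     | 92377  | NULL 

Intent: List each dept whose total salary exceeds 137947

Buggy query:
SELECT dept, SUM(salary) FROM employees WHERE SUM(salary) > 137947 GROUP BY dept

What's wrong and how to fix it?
Bug: Aggregate functions cannot appear in a WHERE clause

Fix: Move the aggregate condition to a HAVING clause

Corrected query:
SELECT dept, SUM(salary) FROM employees GROUP BY dept HAVING SUM(salary) > 137947

Result:
dept      | SUM(salary)
----------+------------
Marketing | 364019     
Support   | 237508     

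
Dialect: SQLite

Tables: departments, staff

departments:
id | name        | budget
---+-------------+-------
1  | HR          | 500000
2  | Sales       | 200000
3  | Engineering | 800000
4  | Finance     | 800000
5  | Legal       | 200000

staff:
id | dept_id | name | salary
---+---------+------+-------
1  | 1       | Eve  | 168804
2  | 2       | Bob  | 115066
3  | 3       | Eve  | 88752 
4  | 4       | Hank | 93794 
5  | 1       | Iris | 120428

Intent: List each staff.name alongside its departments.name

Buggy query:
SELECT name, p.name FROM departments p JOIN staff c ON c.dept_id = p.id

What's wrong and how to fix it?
Bug: Both tables have a 'name' column; the unqualified reference is ambiguous

Fix: Prefix ambiguous columns with the table alias

Corrected query:
SELECT c.name, p.name FROM departments p JOIN staff c ON c.dept_id = p.id

Result:
name | name       
-----+------------
Eve  | HR         
Bob  | Sales      
Eve  | Engineering
Hank | Finance    
Iris | HR         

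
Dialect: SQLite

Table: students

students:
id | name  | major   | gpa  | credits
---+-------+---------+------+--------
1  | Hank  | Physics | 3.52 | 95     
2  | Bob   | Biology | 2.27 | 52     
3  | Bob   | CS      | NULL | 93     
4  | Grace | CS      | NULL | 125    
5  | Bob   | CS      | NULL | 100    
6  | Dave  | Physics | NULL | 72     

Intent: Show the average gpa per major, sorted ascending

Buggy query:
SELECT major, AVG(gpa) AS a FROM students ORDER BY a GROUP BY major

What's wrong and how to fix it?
Bug: GROUP BY must precede ORDER BY

Fix: Reorder: SELECT … FROM … GROUP BY … ORDER BY …

Corrected query:
SELECT major, AVG(gpa) AS a FROM students GROUP BY major ORDER BY a

Result:
major   | a   
--------+-----
CS      | NULL
Biology | 2.27
Physics | 3.52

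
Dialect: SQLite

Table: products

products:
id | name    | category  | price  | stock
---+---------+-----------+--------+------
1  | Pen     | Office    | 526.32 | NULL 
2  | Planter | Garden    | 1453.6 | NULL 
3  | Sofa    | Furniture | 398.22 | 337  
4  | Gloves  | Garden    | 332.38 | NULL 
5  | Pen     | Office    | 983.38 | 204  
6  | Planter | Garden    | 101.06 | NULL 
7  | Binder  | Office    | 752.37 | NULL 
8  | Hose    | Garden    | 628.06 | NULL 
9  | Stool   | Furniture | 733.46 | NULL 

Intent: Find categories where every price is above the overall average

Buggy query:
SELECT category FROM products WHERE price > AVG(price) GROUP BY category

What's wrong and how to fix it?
Bug: AVG() is an aggregate; it can't sit directly in WHERE

Fix: Compute the overall average in a scalar subquery and compare each group's MIN against it in HAVING

Corrected query:
SELECT category FROM products GROUP BY category HAVING MIN(price) > (SELECT AVG(price) FROM products)

Result:
(no rows)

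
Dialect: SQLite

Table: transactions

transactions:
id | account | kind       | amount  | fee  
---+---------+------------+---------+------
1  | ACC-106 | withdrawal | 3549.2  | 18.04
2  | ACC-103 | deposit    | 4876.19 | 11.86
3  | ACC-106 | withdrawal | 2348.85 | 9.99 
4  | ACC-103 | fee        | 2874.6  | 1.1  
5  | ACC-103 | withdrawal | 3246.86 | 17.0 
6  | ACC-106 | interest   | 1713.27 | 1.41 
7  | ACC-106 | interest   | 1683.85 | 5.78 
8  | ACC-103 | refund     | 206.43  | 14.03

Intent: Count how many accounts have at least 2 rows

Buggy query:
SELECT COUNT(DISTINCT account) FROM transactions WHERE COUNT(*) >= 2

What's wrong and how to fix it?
Bug: WHERE filters individual rows, not groups, so a group-level COUNT is invalid there

Fix: Use a subquery that GROUPs and filters with HAVING, then count its rows

Corrected query:
SELECT COUNT(*) FROM (SELECT account FROM transactions GROUP BY account HAVING COUNT(*) >= 2)

Result:
COUNT(*)
--------
2       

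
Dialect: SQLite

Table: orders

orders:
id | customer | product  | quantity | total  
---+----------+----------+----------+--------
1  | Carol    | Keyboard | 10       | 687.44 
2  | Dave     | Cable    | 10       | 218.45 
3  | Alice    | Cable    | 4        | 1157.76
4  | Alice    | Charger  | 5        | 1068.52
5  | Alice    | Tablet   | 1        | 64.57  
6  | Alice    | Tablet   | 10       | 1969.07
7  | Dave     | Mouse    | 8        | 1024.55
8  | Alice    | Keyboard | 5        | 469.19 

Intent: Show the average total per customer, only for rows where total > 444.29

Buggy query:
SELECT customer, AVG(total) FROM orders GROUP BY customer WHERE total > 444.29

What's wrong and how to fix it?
Bug: Row-level WHERE must come before GROUP BY in the clause order

Fix: Move the WHERE clause before GROUP BY

Corrected query:
SELECT customer, AVG(total) FROM orders WHERE total > 444.29 GROUP BY customer

Result:
customer | AVG(total)
---------+-----------
Alice    | 1166.135  
Carol    | 687.44    
Dave     | 1024.55   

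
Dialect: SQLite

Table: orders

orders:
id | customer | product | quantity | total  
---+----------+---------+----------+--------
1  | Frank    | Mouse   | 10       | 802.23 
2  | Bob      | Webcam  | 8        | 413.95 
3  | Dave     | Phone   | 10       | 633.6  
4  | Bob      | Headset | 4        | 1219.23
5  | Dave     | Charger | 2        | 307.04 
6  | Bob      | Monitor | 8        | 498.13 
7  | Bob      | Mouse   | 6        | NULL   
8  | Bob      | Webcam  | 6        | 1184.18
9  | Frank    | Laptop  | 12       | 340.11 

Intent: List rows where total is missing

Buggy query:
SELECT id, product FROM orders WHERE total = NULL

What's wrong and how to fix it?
Bug: '= NULL' is always unknown in SQL three-valued logic, so no rows match

Fix: Replace '= NULL' with 'IS NULL'

Corrected query:
SELECT id, product FROM orders WHERE total IS NULL

Result:
id | product
---+--------
7  | Mouse  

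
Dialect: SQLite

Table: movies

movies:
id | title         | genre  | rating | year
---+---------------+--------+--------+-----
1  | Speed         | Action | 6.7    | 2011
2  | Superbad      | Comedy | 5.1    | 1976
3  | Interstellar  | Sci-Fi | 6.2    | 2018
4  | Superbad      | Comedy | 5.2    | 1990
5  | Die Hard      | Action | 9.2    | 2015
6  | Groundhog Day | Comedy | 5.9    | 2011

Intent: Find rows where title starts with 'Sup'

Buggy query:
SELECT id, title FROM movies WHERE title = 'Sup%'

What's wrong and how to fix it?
Bug: Wildcards only work with LIKE; '=' treats '%' as a literal character

Fix: Replace '=' with LIKE so 'Sup%' is treated as a pattern

Corrected query:
SELECT id, title FROM movies WHERE title LIKE 'Sup%'

Result:
id | title   
---+---------
2  | Superbad
4  | Superbad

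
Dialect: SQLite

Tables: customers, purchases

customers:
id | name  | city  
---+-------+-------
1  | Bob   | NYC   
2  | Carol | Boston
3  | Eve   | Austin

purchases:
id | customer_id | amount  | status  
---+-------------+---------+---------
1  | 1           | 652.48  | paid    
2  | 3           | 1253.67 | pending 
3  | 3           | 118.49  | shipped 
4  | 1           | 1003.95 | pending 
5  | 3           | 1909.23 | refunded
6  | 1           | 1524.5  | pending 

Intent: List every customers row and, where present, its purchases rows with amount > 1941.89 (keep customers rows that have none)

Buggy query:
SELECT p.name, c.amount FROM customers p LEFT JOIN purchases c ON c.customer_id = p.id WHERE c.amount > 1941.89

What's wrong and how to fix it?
Bug: Filtering c.amount in WHERE discards the NULL rows produced by LEFT JOIN, turning it into an inner join

Fix: Put 'c.amount > 1941.89' in the JOIN's ON clause instead of WHERE

Corrected query:
SELECT p.name, c.amount FROM customers p LEFT JOIN purchases c ON c.customer_id = p.id AND c.amount > 1941.89

Result:
name  | amount
------+-------
Bob   | NULL  
Carol | NULL  
Eve   | NULL  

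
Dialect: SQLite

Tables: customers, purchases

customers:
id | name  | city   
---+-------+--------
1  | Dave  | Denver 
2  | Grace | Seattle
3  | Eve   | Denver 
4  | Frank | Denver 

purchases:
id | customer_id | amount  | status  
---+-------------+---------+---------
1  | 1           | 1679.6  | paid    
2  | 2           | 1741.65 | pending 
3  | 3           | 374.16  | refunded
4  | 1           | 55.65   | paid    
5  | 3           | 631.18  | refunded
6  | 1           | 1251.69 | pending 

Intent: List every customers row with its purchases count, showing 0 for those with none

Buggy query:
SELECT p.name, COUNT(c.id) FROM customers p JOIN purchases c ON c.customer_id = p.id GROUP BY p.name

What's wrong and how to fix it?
Bug: An inner join excludes parents with zero children

Fix: Use LEFT JOIN so parents without children still appear (COUNT(c.id) gives 0)

Corrected query:
SELECT p.name, COUNT(c.id) FROM customers p LEFT JOIN purchases c ON c.customer_id = p.id GROUP BY p.name

Result:
name  | COUNT(c.id)
------+------------
Dave  | 3          
Eve   | 2          
Frank | 0          
Grace | 1          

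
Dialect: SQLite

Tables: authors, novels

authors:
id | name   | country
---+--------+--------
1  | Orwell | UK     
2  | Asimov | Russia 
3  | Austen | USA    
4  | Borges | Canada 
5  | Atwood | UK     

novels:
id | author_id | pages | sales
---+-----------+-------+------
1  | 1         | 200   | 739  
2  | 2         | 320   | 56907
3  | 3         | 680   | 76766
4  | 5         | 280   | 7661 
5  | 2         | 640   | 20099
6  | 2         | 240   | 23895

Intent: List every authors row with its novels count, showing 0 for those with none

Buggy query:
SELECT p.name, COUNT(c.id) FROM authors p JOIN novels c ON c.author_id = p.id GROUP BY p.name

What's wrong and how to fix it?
Bug: INNER JOIN drops authors rows that have no matching novels rows

Fix: Use LEFT JOIN so parents without children still appear (COUNT(c.id) gives 0)

Corrected query:
SELECT p.name, COUNT(c.id) FROM authors p LEFT JOIN novels c ON c.author_id = p.id GROUP BY p.name

Result:
name   | COUNT(c.id)
-------+------------
Asimov | 3          
Atwood | 1          
Austen | 1          
Borges | 0          
Orwell | 1          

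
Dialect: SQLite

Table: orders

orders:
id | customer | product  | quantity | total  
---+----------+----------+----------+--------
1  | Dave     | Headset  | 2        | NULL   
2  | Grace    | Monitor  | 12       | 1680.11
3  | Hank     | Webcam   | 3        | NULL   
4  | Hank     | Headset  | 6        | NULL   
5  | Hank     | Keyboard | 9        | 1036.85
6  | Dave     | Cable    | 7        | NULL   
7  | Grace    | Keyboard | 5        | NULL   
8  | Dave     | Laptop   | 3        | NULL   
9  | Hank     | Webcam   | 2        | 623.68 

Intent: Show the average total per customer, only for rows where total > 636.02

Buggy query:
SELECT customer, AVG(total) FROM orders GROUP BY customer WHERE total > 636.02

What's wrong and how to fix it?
Bug: Row-level WHERE must come before GROUP BY in the clause order

Fix: Move the WHERE clause before GROUP BY

Corrected query:
SELECT customer, AVG(total) FROM orders WHERE total > 636.02 GROUP BY customer

Result:
customer | AVG(total)
---------+-----------
Grace    | 1680.11   
Hank     | 1036.85   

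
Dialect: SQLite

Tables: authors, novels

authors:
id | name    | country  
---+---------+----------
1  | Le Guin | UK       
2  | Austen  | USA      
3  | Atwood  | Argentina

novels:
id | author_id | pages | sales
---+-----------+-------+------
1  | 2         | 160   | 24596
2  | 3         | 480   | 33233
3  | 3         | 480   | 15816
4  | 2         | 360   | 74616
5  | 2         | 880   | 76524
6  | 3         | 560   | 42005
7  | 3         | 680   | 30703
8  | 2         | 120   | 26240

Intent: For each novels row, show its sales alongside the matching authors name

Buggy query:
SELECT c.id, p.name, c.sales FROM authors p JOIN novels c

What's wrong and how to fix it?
Bug: JOIN with no ON clause produces a cartesian product; every novels row pairs with every authors row

Fix: Specify the join condition linking the foreign key to the parent id

Corrected query:
SELECT c.id, p.name, c.sales FROM authors p JOIN novels c ON c.author_id = p.id

Result:
id | name   | sales
---+--------+------
1  | Austen | 24596
2  | Atwood | 33233
3  | Atwood | 15816
4  | Austen | 74616
5  | Austen | 76524
6  | Atwood | 42005
7  | Atwood | 30703
8  | Austen | 26240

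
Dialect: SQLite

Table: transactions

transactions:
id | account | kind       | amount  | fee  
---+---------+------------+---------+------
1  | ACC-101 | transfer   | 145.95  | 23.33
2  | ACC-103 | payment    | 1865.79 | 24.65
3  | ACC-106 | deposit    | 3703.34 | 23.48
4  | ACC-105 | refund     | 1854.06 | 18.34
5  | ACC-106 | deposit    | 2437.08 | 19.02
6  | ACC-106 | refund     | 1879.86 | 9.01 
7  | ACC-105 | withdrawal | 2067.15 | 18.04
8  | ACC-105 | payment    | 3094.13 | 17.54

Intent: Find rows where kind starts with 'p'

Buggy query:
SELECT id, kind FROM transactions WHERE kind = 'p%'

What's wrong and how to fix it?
Bug: '=' compares the literal string including the % character; pattern matching needs LIKE

Fix: Use LIKE for wildcard pattern matching

Corrected query:
SELECT id, kind FROM transactions WHERE kind LIKE 'p%'

Result:
id | kind   
---+--------
2  | payment
8  | payment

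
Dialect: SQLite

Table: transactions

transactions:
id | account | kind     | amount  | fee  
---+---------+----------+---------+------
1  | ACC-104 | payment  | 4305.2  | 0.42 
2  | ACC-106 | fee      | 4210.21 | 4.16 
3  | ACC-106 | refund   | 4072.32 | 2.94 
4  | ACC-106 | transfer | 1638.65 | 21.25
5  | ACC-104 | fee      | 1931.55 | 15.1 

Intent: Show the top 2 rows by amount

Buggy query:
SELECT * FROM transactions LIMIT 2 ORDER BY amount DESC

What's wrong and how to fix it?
Bug: LIMIT must come after ORDER BY

Fix: Swap the clauses: ORDER BY first, then LIMIT

Corrected query:
SELECT * FROM transactions ORDER BY amount DESC LIMIT 2

Result:
id | account | kind    | amount  | fee 
---+---------+---------+---------+-----
1  | ACC-104 | payment | 4305.2  | 0.42
2  | ACC-106 | fee     | 4210.21 | 4.16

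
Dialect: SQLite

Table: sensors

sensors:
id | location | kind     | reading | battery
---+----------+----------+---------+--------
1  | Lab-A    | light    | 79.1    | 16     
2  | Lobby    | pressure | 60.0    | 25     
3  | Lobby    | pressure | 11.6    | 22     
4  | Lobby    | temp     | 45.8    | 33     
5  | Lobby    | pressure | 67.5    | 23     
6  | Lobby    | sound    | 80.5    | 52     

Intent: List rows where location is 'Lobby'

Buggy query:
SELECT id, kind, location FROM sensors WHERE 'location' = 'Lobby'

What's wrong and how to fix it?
Bug: Single quotes denote string literals in SQL; the column name is being compared as a constant string

Fix: Remove the quotes around the column name (or use double quotes for an identifier)

Corrected query:
SELECT id, kind, location FROM sensors WHERE location = 'Lobby'

Result:
id | kind     | location
---+----------+---------
2  | pressure | Lobby   
3  | pressure | Lobby   
4  | temp     | Lobby   
5  | pressure | Lobby   
6  | sound    | Lobby   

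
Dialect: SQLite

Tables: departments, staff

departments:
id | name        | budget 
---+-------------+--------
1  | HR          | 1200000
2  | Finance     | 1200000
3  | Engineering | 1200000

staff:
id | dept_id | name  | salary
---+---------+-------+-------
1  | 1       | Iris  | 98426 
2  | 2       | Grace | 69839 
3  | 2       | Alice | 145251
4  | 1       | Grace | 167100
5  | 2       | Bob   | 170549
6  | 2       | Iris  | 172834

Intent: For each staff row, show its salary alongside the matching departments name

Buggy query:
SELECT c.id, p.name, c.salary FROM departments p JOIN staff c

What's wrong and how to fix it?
Bug: JOIN with no ON clause produces a cartesian product; every staff row pairs with every departments row

Fix: Add ON c.dept_id = p.id to the JOIN

Corrected query:
SELECT c.id, p.name, c.salary FROM departments p JOIN staff c ON c.dept_id = p.id

Result:
id | name    | salary
---+---------+-------
1  | HR      | 98426 
2  | Finance | 69839 
3  | Finance | 145251
4  | HR      | 167100
5  | Finance | 170549
6  | Finance | 172834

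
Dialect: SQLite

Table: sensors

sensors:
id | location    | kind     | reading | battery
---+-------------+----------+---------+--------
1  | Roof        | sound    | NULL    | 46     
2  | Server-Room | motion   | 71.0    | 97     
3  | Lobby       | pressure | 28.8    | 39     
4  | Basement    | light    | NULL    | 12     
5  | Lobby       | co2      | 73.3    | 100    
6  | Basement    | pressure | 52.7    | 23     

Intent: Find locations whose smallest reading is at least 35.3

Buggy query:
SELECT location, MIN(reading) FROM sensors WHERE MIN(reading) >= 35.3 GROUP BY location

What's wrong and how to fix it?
Bug: MIN() in WHERE is a misuse of aggregate

Fix: Replace WHERE with HAVING after the GROUP BY

Corrected query:
SELECT location, MIN(reading) FROM sensors GROUP BY location HAVING MIN(reading) >= 35.3

Result:
location    | MIN(reading)
------------+-------------
Basement    | 52.7        
Server-Room | 71          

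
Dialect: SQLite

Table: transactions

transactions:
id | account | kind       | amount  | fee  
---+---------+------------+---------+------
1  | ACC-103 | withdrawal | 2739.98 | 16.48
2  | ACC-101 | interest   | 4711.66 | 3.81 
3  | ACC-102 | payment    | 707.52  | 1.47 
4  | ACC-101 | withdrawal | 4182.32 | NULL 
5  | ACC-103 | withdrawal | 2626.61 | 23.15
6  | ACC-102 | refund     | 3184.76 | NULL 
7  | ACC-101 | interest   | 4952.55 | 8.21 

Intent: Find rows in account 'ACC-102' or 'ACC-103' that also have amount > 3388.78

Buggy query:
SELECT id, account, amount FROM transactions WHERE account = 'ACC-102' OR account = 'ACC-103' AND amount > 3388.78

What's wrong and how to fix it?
Bug: AND binds tighter than OR, so this parses as account = 'ACC-102' OR (account = 'ACC-103' AND amount > 3388.78)

Fix: Add parentheses around the OR so the AND applies to both alternatives

Corrected query:
SELECT id, account, amount FROM transactions WHERE (account = 'ACC-102' OR account = 'ACC-103') AND amount > 3388.78

Result:
(no rows)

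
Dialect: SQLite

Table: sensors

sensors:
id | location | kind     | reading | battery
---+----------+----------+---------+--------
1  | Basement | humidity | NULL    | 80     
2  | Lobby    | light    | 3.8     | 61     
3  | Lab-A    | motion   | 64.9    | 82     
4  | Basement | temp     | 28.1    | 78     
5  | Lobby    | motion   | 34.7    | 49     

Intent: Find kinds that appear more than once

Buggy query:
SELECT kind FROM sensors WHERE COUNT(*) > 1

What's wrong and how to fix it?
Bug: COUNT(*) is an aggregate and cannot be used in WHERE

Fix: Group first, then use HAVING for the count condition

Corrected query:
SELECT kind FROM sensors GROUP BY kind HAVING COUNT(*) > 1

Result:
kind  
------
motion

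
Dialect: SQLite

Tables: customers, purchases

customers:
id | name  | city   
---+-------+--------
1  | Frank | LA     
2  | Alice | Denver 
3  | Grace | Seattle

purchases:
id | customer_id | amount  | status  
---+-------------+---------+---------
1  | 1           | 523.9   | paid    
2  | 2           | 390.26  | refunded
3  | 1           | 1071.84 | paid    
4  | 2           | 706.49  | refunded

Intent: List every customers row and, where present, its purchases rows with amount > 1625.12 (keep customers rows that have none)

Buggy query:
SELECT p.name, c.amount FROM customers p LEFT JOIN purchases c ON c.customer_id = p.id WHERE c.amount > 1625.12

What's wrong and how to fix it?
Bug: Filtering c.amount in WHERE discards the NULL rows produced by LEFT JOIN, turning it into an inner join

Fix: Move the right-table condition into the ON clause so unmatched parents are kept

Corrected query:
SELECT p.name, c.amount FROM customers p LEFT JOIN purchases c ON c.customer_id = p.id AND c.amount > 1625.12

Result:
name  | amount
------+-------
Frank | NULL  
Alice | NULL  
Grace | NULL  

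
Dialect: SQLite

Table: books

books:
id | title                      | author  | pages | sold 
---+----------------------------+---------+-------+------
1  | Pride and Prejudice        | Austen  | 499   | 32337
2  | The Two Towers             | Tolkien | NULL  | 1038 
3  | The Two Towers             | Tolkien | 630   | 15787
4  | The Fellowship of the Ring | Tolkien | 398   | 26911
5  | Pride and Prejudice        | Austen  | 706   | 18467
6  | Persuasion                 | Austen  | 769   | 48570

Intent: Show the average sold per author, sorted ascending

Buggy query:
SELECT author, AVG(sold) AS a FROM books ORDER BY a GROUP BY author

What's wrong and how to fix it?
Bug: ORDER BY appears before GROUP BY; SQL clause order requires GROUP BY first

Fix: Move ORDER BY to the end, after GROUP BY

Corrected query:
SELECT author, AVG(sold) AS a FROM books GROUP BY author ORDER BY a

Result:
author  | a           
--------+-------------
Tolkien | 14578.666667
Austen  | 33124.666667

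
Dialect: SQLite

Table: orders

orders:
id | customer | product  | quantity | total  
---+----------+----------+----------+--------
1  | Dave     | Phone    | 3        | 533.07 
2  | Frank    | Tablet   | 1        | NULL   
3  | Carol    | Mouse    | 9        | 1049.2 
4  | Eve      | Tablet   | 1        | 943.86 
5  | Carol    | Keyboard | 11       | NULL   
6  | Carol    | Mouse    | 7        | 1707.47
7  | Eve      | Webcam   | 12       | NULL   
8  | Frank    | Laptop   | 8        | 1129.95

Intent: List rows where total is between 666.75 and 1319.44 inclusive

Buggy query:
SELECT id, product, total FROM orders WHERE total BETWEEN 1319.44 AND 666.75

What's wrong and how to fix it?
Bug: The bounds are reversed; BETWEEN a AND b requires a <= b to match anything

Fix: Swap the bounds so the smaller value comes first

Corrected query:
SELECT id, product, total FROM orders WHERE total BETWEEN 666.75 AND 1319.44

Result:
id | product | total  
---+---------+--------
3  | Mouse   | 1049.2 
4  | Tablet  | 943.86 
8  | Laptop  | 1129.95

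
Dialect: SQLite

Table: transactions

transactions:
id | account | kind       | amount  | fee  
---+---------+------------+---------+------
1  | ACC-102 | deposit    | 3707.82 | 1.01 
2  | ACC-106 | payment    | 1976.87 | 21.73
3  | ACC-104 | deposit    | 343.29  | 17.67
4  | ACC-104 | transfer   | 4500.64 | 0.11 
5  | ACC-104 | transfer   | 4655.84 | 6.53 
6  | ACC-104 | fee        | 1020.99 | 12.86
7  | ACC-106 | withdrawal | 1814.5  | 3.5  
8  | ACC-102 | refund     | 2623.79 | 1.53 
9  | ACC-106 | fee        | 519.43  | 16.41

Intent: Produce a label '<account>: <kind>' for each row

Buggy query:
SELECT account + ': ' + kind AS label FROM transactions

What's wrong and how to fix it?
Bug: SQLite uses || for string concatenation; + coerces text to numbers (yielding 0)

Fix: Replace + with || to concatenate text

Corrected query:
SELECT account || ': ' || kind AS label FROM transactions

Result:
label              
-------------------
ACC-102: deposit   
ACC-106: payment   
ACC-104: deposit   
ACC-104: transfer  
ACC-104: transfer  
ACC-104: fee       
ACC-106: withdrawal
ACC-102: refund    
ACC-106: fee       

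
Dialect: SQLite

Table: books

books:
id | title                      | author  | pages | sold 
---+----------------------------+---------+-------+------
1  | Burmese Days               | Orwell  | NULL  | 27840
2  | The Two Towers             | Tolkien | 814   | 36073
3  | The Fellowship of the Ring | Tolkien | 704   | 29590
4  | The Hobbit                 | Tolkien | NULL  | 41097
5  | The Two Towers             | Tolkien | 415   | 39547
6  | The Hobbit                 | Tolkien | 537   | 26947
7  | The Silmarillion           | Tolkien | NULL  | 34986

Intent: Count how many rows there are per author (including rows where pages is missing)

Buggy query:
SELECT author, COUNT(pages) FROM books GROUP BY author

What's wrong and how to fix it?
Bug: COUNT(pages) skips NULLs, so groups with missing pages are undercounted

Fix: Replace COUNT(pages) with COUNT(*)

Corrected query:
SELECT author, COUNT(*) FROM books GROUP BY author

Result:
author  | COUNT(*)
--------+---------
Orwell  | 1       
Tolkien | 6       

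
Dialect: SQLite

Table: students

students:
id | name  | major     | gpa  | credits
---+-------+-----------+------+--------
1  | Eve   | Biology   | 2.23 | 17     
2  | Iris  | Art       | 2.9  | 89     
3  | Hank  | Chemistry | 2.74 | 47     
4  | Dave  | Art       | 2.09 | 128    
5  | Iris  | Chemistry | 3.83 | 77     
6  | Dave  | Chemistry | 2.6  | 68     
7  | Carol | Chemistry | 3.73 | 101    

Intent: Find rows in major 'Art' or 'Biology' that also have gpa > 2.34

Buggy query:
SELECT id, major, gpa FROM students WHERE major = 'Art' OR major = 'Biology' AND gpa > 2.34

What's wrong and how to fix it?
Bug: Without parentheses, AND is evaluated before OR, so the gpa filter only applies to the 'Biology' branch

Fix: Group the OR with parentheses (or use IN), then AND the threshold

Corrected query:
SELECT id, major, gpa FROM students WHERE (major = 'Art' OR major = 'Biology') AND gpa > 2.34

Result:
id | major | gpa
---+-------+----
2  | Art   | 2.9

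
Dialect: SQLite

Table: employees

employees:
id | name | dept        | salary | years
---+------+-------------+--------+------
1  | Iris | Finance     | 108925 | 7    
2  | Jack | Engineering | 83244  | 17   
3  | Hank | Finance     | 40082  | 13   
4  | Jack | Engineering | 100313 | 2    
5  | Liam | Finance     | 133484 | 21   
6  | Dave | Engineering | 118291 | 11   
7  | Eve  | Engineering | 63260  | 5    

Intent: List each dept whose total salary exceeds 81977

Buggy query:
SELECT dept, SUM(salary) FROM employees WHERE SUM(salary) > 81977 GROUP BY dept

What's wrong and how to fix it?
Bug: WHERE runs before GROUP BY, so aggregates aren't available there

Fix: Use HAVING (which filters groups after aggregation) instead of WHERE

Corrected query:
SELECT dept, SUM(salary) FROM employees GROUP BY dept HAVING SUM(salary) > 81977

Result:
dept        | SUM(salary)
------------+------------
Engineering | 365108     
Finance     | 282491     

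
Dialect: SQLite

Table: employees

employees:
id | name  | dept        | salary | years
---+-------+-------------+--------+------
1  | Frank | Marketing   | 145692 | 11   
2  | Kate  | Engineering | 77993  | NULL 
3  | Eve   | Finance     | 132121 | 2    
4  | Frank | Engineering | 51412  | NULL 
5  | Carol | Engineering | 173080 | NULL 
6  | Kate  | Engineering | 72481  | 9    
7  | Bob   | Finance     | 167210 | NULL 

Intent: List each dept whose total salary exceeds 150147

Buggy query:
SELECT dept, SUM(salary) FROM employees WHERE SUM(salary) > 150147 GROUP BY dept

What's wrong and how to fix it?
Bug: Aggregate functions cannot appear in a WHERE clause

Fix: Use HAVING (which filters groups after aggregation) instead of WHERE

Corrected query:
SELECT dept, SUM(salary) FROM employees GROUP BY dept HAVING SUM(salary) > 150147

Result:
dept        | SUM(salary)
------------+------------
Engineering | 374966     
Finance     | 299331     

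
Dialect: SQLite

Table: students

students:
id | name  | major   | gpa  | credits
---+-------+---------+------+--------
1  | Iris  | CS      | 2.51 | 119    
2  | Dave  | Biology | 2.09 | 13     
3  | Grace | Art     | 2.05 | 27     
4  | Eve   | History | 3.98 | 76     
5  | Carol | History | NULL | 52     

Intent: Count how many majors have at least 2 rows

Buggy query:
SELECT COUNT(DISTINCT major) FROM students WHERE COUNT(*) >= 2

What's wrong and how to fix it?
Bug: WHERE filters individual rows, not groups, so a group-level COUNT is invalid there

Fix: Use a subquery that GROUPs and filters with HAVING, then count its rows

Corrected query:
SELECT COUNT(*) FROM (SELECT major FROM students GROUP BY major HAVING COUNT(*) >= 2)

Result:
COUNT(*)
--------
1       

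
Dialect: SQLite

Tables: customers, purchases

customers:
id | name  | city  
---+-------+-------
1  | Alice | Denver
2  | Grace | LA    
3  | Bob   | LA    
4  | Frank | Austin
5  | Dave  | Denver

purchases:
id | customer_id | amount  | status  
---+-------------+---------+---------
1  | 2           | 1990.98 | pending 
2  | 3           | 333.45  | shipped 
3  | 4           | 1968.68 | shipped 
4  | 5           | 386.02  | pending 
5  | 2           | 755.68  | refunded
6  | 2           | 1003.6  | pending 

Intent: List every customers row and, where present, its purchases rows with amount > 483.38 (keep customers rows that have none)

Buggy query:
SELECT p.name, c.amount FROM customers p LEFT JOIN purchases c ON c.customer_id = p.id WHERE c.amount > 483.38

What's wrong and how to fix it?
Bug: A WHERE condition on the right-hand table after LEFT JOIN drops unmatched parents

Fix: Put 'c.amount > 483.38' in the JOIN's ON clause instead of WHERE

Corrected query:
SELECT p.name, c.amount FROM customers p LEFT JOIN purchases c ON c.customer_id = p.id AND c.amount > 483.38

Result:
name  | amount 
------+--------
Alice | NULL   
Grace | 755.68 
Grace | 1003.6 
Grace | 1990.98
Bob   | NULL   
Frank | 1968.68
Dave  | NULL   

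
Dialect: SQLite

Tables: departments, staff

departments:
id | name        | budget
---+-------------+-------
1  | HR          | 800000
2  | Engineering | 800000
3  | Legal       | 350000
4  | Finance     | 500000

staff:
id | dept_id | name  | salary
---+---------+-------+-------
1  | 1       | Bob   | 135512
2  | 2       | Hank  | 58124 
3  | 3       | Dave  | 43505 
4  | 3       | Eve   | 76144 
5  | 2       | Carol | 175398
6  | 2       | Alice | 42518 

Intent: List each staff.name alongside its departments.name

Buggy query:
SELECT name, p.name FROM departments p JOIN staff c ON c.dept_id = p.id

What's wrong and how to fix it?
Bug: 'name' exists in both joined tables, so the database can't tell which one is meant

Fix: Prefix ambiguous columns with the table alias

Corrected query:
SELECT c.name, p.name FROM departments p JOIN staff c ON c.dept_id = p.id

Result:
name  | name       
------+------------
Bob   | HR         
Hank  | Engineering
Dave  | Legal      
Eve   | Legal      
Carol | Engineering
Alice | Engineering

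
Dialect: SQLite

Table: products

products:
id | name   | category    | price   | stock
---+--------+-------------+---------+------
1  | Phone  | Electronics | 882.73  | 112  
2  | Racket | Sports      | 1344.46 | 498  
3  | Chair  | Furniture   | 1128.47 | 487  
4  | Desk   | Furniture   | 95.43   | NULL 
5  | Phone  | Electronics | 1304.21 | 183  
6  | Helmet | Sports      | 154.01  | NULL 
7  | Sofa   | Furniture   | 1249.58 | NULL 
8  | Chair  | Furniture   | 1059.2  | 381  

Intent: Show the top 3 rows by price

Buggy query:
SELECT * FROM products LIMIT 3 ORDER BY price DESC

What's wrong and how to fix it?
Bug: LIMIT must come after ORDER BY

Fix: Sort with ORDER BY, then apply LIMIT

Corrected query:
SELECT * FROM products ORDER BY price DESC LIMIT 3

Result:
id | name   | category    | price   | stock
---+--------+-------------+---------+------
2  | Racket | Sports      | 1344.46 | 498  
5  | Phone  | Electronics | 1304.21 | 183  
7  | Sofa   | Furniture   | 1249.58 | NULL 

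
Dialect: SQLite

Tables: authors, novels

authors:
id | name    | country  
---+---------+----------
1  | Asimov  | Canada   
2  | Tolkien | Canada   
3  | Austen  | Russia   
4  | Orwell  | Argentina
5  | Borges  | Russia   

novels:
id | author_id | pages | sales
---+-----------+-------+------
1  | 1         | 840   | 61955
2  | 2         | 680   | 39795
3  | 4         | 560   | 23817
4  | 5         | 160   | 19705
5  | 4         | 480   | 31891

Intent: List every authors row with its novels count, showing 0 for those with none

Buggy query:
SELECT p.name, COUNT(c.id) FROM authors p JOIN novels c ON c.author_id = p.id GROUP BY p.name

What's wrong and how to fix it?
Bug: INNER JOIN drops authors rows that have no matching novels rows

Fix: Switch to LEFT JOIN to retain unmatched parent rows

Corrected query:
SELECT p.name, COUNT(c.id) FROM authors p LEFT JOIN novels c ON c.author_id = p.id GROUP BY p.name

Result:
name    | COUNT(c.id)
--------+------------
Asimov  | 1          
Austen  | 0          
Borges  | 1          
Orwell  | 2          
Tolkien | 1          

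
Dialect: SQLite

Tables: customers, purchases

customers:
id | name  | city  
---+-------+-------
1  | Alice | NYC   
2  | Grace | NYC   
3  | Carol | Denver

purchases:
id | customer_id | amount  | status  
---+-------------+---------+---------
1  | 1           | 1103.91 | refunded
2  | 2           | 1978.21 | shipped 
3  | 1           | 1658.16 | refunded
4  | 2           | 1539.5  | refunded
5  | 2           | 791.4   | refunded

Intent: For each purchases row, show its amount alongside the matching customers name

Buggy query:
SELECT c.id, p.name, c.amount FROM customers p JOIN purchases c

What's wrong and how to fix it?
Bug: JOIN with no ON clause produces a cartesian product; every purchases row pairs with every customers row

Fix: Specify the join condition linking the foreign key to the parent id

Corrected query:
SELECT c.id, p.name, c.amount FROM customers p JOIN purchases c ON c.customer_id = p.id

Result:
id | name  | amount 
---+-------+--------
1  | Alice | 1103.91
2  | Grace | 1978.21
3  | Alice | 1658.16
4  | Grace | 1539.5 
5  | Grace | 791.4  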